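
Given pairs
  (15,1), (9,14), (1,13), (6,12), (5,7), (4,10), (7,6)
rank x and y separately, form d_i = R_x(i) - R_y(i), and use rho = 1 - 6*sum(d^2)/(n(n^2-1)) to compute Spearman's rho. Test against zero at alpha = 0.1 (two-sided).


Step 1: Rank x and y separately (midranks; no ties here).
rank(x): 15->7, 9->6, 1->1, 6->4, 5->3, 4->2, 7->5
rank(y): 1->1, 14->7, 13->6, 12->5, 7->3, 10->4, 6->2
Step 2: d_i = R_x(i) - R_y(i); compute d_i^2.
  (7-1)^2=36, (6-7)^2=1, (1-6)^2=25, (4-5)^2=1, (3-3)^2=0, (2-4)^2=4, (5-2)^2=9
sum(d^2) = 76.
Step 3: rho = 1 - 6*76 / (7*(7^2 - 1)) = 1 - 456/336 = -0.357143.
Step 4: Under H0, t = rho * sqrt((n-2)/(1-rho^2)) = -0.8550 ~ t(5).
Step 5: Two-sided p-value from the t-distribution with 5 df = 0.431611.
Step 6: alpha = 0.1. fail to reject H0.

rho = -0.3571, p = 0.431611, fail to reject H0 at alpha = 0.1.


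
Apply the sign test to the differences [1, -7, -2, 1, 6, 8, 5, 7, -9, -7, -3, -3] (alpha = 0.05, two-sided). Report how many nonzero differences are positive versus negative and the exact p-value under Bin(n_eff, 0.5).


Step 1: Discard zero differences. Original n = 12; n_eff = number of nonzero differences = 12.
Nonzero differences (with sign): +1, -7, -2, +1, +6, +8, +5, +7, -9, -7, -3, -3
Step 2: Count signs: positive = 6, negative = 6.
Step 3: Under H0: P(positive) = 0.5, so the number of positives S ~ Bin(12, 0.5).
Step 4: Two-sided exact p-value = sum of Bin(12,0.5) probabilities at or below the observed probability = 1.000000.
Step 5: alpha = 0.05. fail to reject H0.

n_eff = 12, pos = 6, neg = 6, p = 1.000000, fail to reject H0.


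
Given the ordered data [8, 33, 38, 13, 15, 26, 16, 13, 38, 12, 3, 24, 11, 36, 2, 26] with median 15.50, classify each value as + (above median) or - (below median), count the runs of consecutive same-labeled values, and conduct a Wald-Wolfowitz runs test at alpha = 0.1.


Step 1: Compute median = 15.50; label A = above, B = below.
Labels in order: BAABBAABABBABABA  (n_A = 8, n_B = 8)
Step 2: Count runs R = 12.
Step 3: Under H0 (random ordering), E[R] = 2*n_A*n_B/(n_A+n_B) + 1 = 2*8*8/16 + 1 = 9.0000.
        Var[R] = 2*n_A*n_B*(2*n_A*n_B - n_A - n_B) / ((n_A+n_B)^2 * (n_A+n_B-1)) = 14336/3840 = 3.7333.
        SD[R] = 1.9322.
Step 4: Continuity-corrected z = (R - 0.5 - E[R]) / SD[R] = (12 - 0.5 - 9.0000) / 1.9322 = 1.2939.
Step 5: Two-sided p-value via normal approximation = 2*(1 - Phi(|z|)) = 0.195709.
Step 6: alpha = 0.1. fail to reject H0.

R = 12, z = 1.2939, p = 0.195709, fail to reject H0.


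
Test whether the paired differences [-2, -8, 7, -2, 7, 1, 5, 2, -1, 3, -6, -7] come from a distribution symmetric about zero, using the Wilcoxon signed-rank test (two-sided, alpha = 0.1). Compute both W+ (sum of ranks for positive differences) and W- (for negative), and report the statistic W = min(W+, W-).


Step 1: Drop any zero differences (none here) and take |d_i|.
|d| = [2, 8, 7, 2, 7, 1, 5, 2, 1, 3, 6, 7]
Step 2: Midrank |d_i| (ties get averaged ranks).
ranks: |2|->4, |8|->12, |7|->10, |2|->4, |7|->10, |1|->1.5, |5|->7, |2|->4, |1|->1.5, |3|->6, |6|->8, |7|->10
Step 3: Attach original signs; sum ranks with positive sign and with negative sign.
W+ = 10 + 10 + 1.5 + 7 + 4 + 6 = 38.5
W- = 4 + 12 + 4 + 1.5 + 8 + 10 = 39.5
(Check: W+ + W- = 78 should equal n(n+1)/2 = 78.)
Step 4: Test statistic W = min(W+, W-) = 38.5.
Step 5: Ties in |d|, so use the tie-corrected normal approximation.
        E[W] = n(n+1)/4 = 12*13/4 = 39.
        Tie groups: |d|=1 (t=2), |d|=2 (t=3), |d|=7 (t=3); sum(t^3 - t) = 54.
        Var[W] = n(n+1)(2n+1)/24 - sum(t^3-t)/48 = 3900/24 - 54/48 = 161.375.
        z = (W - E[W]) / sqrt(Var[W]) = (38.5 - 39) / 12.7033 = -0.0394.
        Two-sided p = 2*Phi(z) = 0.968604.
Step 6: alpha = 0.1. fail to reject H0.

W+ = 38.5, W- = 39.5, W = min = 38.5, p = 0.968604, fail to reject H0.


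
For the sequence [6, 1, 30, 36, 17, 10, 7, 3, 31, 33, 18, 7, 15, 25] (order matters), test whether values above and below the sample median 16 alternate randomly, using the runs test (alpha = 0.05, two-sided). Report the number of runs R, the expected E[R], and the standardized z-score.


Step 1: Compute median = 16; label A = above, B = below.
Labels in order: BBAAABBBAAABBA  (n_A = 7, n_B = 7)
Step 2: Count runs R = 6.
Step 3: Under H0 (random ordering), E[R] = 2*n_A*n_B/(n_A+n_B) + 1 = 2*7*7/14 + 1 = 8.0000.
        Var[R] = 2*n_A*n_B*(2*n_A*n_B - n_A - n_B) / ((n_A+n_B)^2 * (n_A+n_B-1)) = 8232/2548 = 3.2308.
        SD[R] = 1.7974.
Step 4: Continuity-corrected z = (R + 0.5 - E[R]) / SD[R] = (6 + 0.5 - 8.0000) / 1.7974 = -0.8345.
Step 5: Two-sided p-value via normal approximation = 2*(1 - Phi(|z|)) = 0.403986.
Step 6: alpha = 0.05. fail to reject H0.

R = 6, z = -0.8345, p = 0.403986, fail to reject H0.


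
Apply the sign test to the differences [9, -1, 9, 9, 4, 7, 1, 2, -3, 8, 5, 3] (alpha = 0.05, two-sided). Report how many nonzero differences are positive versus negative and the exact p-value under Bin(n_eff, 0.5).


Step 1: Discard zero differences. Original n = 12; n_eff = number of nonzero differences = 12.
Nonzero differences (with sign): +9, -1, +9, +9, +4, +7, +1, +2, -3, +8, +5, +3
Step 2: Count signs: positive = 10, negative = 2.
Step 3: Under H0: P(positive) = 0.5, so the number of positives S ~ Bin(12, 0.5).
Step 4: Two-sided exact p-value = sum of Bin(12,0.5) probabilities at or below the observed probability = 0.038574.
Step 5: alpha = 0.05. reject H0.

n_eff = 12, pos = 10, neg = 2, p = 0.038574, reject H0.


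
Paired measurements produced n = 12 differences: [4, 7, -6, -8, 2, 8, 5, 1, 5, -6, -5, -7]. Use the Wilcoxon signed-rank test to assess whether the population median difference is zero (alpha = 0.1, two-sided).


Step 1: Drop any zero differences (none here) and take |d_i|.
|d| = [4, 7, 6, 8, 2, 8, 5, 1, 5, 6, 5, 7]
Step 2: Midrank |d_i| (ties get averaged ranks).
ranks: |4|->3, |7|->9.5, |6|->7.5, |8|->11.5, |2|->2, |8|->11.5, |5|->5, |1|->1, |5|->5, |6|->7.5, |5|->5, |7|->9.5
Step 3: Attach original signs; sum ranks with positive sign and with negative sign.
W+ = 3 + 9.5 + 2 + 11.5 + 5 + 1 + 5 = 37
W- = 7.5 + 11.5 + 7.5 + 5 + 9.5 = 41
(Check: W+ + W- = 78 should equal n(n+1)/2 = 78.)
Step 4: Test statistic W = min(W+, W-) = 37.
Step 5: Ties in |d|, so use the tie-corrected normal approximation.
        E[W] = n(n+1)/4 = 12*13/4 = 39.
        Tie groups: |d|=5 (t=3), |d|=6 (t=2), |d|=7 (t=2), |d|=8 (t=2); sum(t^3 - t) = 42.
        Var[W] = n(n+1)(2n+1)/24 - sum(t^3-t)/48 = 3900/24 - 42/48 = 161.625.
        z = (W - E[W]) / sqrt(Var[W]) = (37 - 39) / 12.7132 = -0.1573.
        Two-sided p = 2*Phi(z) = 0.874995.
Step 6: alpha = 0.1. fail to reject H0.

W+ = 37, W- = 41, W = min = 37, p = 0.874995, fail to reject H0.


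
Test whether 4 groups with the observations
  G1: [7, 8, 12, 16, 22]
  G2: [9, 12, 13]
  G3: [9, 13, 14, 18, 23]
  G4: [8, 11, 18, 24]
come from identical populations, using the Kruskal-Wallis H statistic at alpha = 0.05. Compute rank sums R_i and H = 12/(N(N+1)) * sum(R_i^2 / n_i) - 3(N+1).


Step 1: Combine all N = 17 observations and assign midranks.
sorted (value, group, rank): (7,G1,1), (8,G1,2.5), (8,G4,2.5), (9,G2,4.5), (9,G3,4.5), (11,G4,6), (12,G1,7.5), (12,G2,7.5), (13,G2,9.5), (13,G3,9.5), (14,G3,11), (16,G1,12), (18,G3,13.5), (18,G4,13.5), (22,G1,15), (23,G3,16), (24,G4,17)
Step 2: Sum ranks within each group.
R_1 = 38 (n_1 = 5)
R_2 = 21.5 (n_2 = 3)
R_3 = 54.5 (n_3 = 5)
R_4 = 39 (n_4 = 4)
Step 3: H = 12/(N(N+1)) * sum(R_i^2/n_i) - 3(N+1)
     = 12/(17*18) * (38^2/5 + 21.5^2/3 + 54.5^2/5 + 39^2/4) - 3*18
     = 0.039216 * 1417.18 - 54
     = 1.575817.
Step 4: Ties present; correction factor C = 1 - 30/(17^3 - 17) = 0.993873. Corrected H = 1.575817 / 0.993873 = 1.585532.
Step 5: Under H0, H ~ chi^2(3); p-value = 0.662675.
Step 6: alpha = 0.05. fail to reject H0.

H = 1.5855, df = 3, p = 0.662675, fail to reject H0.


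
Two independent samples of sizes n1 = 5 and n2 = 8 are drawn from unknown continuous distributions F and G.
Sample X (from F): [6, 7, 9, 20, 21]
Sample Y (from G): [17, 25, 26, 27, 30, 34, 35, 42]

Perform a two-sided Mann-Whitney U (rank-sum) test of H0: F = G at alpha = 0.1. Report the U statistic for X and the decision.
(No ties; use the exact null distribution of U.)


Step 1: Combine and sort all 13 observations; assign midranks.
sorted (value, group): (6,X), (7,X), (9,X), (17,Y), (20,X), (21,X), (25,Y), (26,Y), (27,Y), (30,Y), (34,Y), (35,Y), (42,Y)
ranks: 6->1, 7->2, 9->3, 17->4, 20->5, 21->6, 25->7, 26->8, 27->9, 30->10, 34->11, 35->12, 42->13
Step 2: Rank sum for X: R1 = 1 + 2 + 3 + 5 + 6 = 17.
Step 3: U_X = R1 - n1(n1+1)/2 = 17 - 5*6/2 = 17 - 15 = 2.
       U_Y = n1*n2 - U_X = 40 - 2 = 38.
Step 4: No ties, so the exact null distribution of U (based on enumerating the C(13,5) = 1287 equally likely rank assignments) gives the two-sided p-value.
Step 5: p-value = 0.006216; compare to alpha = 0.1. reject H0.

U_X = 2, p = 0.006216, reject H0 at alpha = 0.1.


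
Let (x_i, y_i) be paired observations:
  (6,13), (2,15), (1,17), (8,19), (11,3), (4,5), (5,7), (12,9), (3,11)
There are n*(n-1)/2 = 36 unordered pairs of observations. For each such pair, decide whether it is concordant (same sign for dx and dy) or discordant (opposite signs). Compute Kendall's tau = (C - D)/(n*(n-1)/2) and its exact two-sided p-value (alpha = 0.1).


Step 1: Enumerate the 36 unordered pairs (i,j) with i<j and classify each by sign(x_j-x_i) * sign(y_j-y_i).
  (1,2):dx=-4,dy=+2->D; (1,3):dx=-5,dy=+4->D; (1,4):dx=+2,dy=+6->C; (1,5):dx=+5,dy=-10->D
  (1,6):dx=-2,dy=-8->C; (1,7):dx=-1,dy=-6->C; (1,8):dx=+6,dy=-4->D; (1,9):dx=-3,dy=-2->C
  (2,3):dx=-1,dy=+2->D; (2,4):dx=+6,dy=+4->C; (2,5):dx=+9,dy=-12->D; (2,6):dx=+2,dy=-10->D
  (2,7):dx=+3,dy=-8->D; (2,8):dx=+10,dy=-6->D; (2,9):dx=+1,dy=-4->D; (3,4):dx=+7,dy=+2->C
  (3,5):dx=+10,dy=-14->D; (3,6):dx=+3,dy=-12->D; (3,7):dx=+4,dy=-10->D; (3,8):dx=+11,dy=-8->D
  (3,9):dx=+2,dy=-6->D; (4,5):dx=+3,dy=-16->D; (4,6):dx=-4,dy=-14->C; (4,7):dx=-3,dy=-12->C
  (4,8):dx=+4,dy=-10->D; (4,9):dx=-5,dy=-8->C; (5,6):dx=-7,dy=+2->D; (5,7):dx=-6,dy=+4->D
  (5,8):dx=+1,dy=+6->C; (5,9):dx=-8,dy=+8->D; (6,7):dx=+1,dy=+2->C; (6,8):dx=+8,dy=+4->C
  (6,9):dx=-1,dy=+6->D; (7,8):dx=+7,dy=+2->C; (7,9):dx=-2,dy=+4->D; (8,9):dx=-9,dy=+2->D
Step 2: C = 13, D = 23, total pairs = 36.
Step 3: tau = (C - D)/(n(n-1)/2) = (13 - 23)/36 = -0.277778.
Step 4: Exact two-sided p-value (enumerate n! = 362880 permutations of y under H0): p = 0.358488.
Step 5: alpha = 0.1. fail to reject H0.

tau_b = -0.2778 (C=13, D=23), p = 0.358488, fail to reject H0.


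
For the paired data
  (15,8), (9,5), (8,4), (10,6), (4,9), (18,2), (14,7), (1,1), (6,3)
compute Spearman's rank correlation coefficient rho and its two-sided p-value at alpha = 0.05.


Step 1: Rank x and y separately (midranks; no ties here).
rank(x): 15->8, 9->5, 8->4, 10->6, 4->2, 18->9, 14->7, 1->1, 6->3
rank(y): 8->8, 5->5, 4->4, 6->6, 9->9, 2->2, 7->7, 1->1, 3->3
Step 2: d_i = R_x(i) - R_y(i); compute d_i^2.
  (8-8)^2=0, (5-5)^2=0, (4-4)^2=0, (6-6)^2=0, (2-9)^2=49, (9-2)^2=49, (7-7)^2=0, (1-1)^2=0, (3-3)^2=0
sum(d^2) = 98.
Step 3: rho = 1 - 6*98 / (9*(9^2 - 1)) = 1 - 588/720 = 0.183333.
Step 4: Under H0, t = rho * sqrt((n-2)/(1-rho^2)) = 0.4934 ~ t(7).
Step 5: Two-sided p-value from the t-distribution with 7 df = 0.636820.
Step 6: alpha = 0.05. fail to reject H0.

rho = 0.1833, p = 0.636820, fail to reject H0 at alpha = 0.05.


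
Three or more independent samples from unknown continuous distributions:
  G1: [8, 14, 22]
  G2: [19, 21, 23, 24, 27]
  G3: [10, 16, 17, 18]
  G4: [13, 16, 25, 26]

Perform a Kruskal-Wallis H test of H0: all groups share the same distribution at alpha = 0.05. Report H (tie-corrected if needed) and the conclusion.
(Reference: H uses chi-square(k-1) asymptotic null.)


Step 1: Combine all N = 16 observations and assign midranks.
sorted (value, group, rank): (8,G1,1), (10,G3,2), (13,G4,3), (14,G1,4), (16,G3,5.5), (16,G4,5.5), (17,G3,7), (18,G3,8), (19,G2,9), (21,G2,10), (22,G1,11), (23,G2,12), (24,G2,13), (25,G4,14), (26,G4,15), (27,G2,16)
Step 2: Sum ranks within each group.
R_1 = 16 (n_1 = 3)
R_2 = 60 (n_2 = 5)
R_3 = 22.5 (n_3 = 4)
R_4 = 37.5 (n_4 = 4)
Step 3: H = 12/(N(N+1)) * sum(R_i^2/n_i) - 3(N+1)
     = 12/(16*17) * (16^2/3 + 60^2/5 + 22.5^2/4 + 37.5^2/4) - 3*17
     = 0.044118 * 1283.46 - 51
     = 5.623162.
Step 4: Ties present; correction factor C = 1 - 6/(16^3 - 16) = 0.998529. Corrected H = 5.623162 / 0.998529 = 5.631443.
Step 5: Under H0, H ~ chi^2(3); p-value = 0.130985.
Step 6: alpha = 0.05. fail to reject H0.

H = 5.6314, df = 3, p = 0.130985, fail to reject H0.


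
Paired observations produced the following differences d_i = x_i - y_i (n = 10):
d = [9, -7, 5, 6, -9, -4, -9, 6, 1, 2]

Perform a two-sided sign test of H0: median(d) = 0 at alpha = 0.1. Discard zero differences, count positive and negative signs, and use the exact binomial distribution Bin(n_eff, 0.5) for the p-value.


Step 1: Discard zero differences. Original n = 10; n_eff = number of nonzero differences = 10.
Nonzero differences (with sign): +9, -7, +5, +6, -9, -4, -9, +6, +1, +2
Step 2: Count signs: positive = 6, negative = 4.
Step 3: Under H0: P(positive) = 0.5, so the number of positives S ~ Bin(10, 0.5).
Step 4: Two-sided exact p-value = sum of Bin(10,0.5) probabilities at or below the observed probability = 0.753906.
Step 5: alpha = 0.1. fail to reject H0.

n_eff = 10, pos = 6, neg = 4, p = 0.753906, fail to reject H0.


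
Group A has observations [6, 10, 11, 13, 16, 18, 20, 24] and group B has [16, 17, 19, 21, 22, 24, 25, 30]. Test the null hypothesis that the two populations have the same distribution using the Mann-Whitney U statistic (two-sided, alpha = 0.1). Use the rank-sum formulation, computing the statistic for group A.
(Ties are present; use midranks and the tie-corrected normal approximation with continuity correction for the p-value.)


Step 1: Combine and sort all 16 observations; assign midranks.
sorted (value, group): (6,X), (10,X), (11,X), (13,X), (16,X), (16,Y), (17,Y), (18,X), (19,Y), (20,X), (21,Y), (22,Y), (24,X), (24,Y), (25,Y), (30,Y)
ranks: 6->1, 10->2, 11->3, 13->4, 16->5.5, 16->5.5, 17->7, 18->8, 19->9, 20->10, 21->11, 22->12, 24->13.5, 24->13.5, 25->15, 30->16
Step 2: Rank sum for X: R1 = 1 + 2 + 3 + 4 + 5.5 + 8 + 10 + 13.5 = 47.
Step 3: U_X = R1 - n1(n1+1)/2 = 47 - 8*9/2 = 47 - 36 = 11.
       U_Y = n1*n2 - U_X = 64 - 11 = 53.
Step 4: Ties are present, so use the tie-corrected normal approximation (with continuity correction) for the p-value.
Step 5: p-value = 0.031076; compare to alpha = 0.1. reject H0.

U_X = 11, p = 0.031076, reject H0 at alpha = 0.1.


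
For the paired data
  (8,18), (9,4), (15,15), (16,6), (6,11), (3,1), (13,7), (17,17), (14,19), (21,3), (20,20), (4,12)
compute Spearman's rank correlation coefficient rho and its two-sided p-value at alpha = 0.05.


Step 1: Rank x and y separately (midranks; no ties here).
rank(x): 8->4, 9->5, 15->8, 16->9, 6->3, 3->1, 13->6, 17->10, 14->7, 21->12, 20->11, 4->2
rank(y): 18->10, 4->3, 15->8, 6->4, 11->6, 1->1, 7->5, 17->9, 19->11, 3->2, 20->12, 12->7
Step 2: d_i = R_x(i) - R_y(i); compute d_i^2.
  (4-10)^2=36, (5-3)^2=4, (8-8)^2=0, (9-4)^2=25, (3-6)^2=9, (1-1)^2=0, (6-5)^2=1, (10-9)^2=1, (7-11)^2=16, (12-2)^2=100, (11-12)^2=1, (2-7)^2=25
sum(d^2) = 218.
Step 3: rho = 1 - 6*218 / (12*(12^2 - 1)) = 1 - 1308/1716 = 0.237762.
Step 4: Under H0, t = rho * sqrt((n-2)/(1-rho^2)) = 0.7741 ~ t(10).
Step 5: Two-sided p-value from the t-distribution with 10 df = 0.456801.
Step 6: alpha = 0.05. fail to reject H0.

rho = 0.2378, p = 0.456801, fail to reject H0 at alpha = 0.05.


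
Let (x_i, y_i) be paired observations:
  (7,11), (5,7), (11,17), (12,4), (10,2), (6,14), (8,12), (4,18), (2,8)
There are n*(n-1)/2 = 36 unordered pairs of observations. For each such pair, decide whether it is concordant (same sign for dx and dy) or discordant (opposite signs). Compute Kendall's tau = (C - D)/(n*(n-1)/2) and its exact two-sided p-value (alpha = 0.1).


Step 1: Enumerate the 36 unordered pairs (i,j) with i<j and classify each by sign(x_j-x_i) * sign(y_j-y_i).
  (1,2):dx=-2,dy=-4->C; (1,3):dx=+4,dy=+6->C; (1,4):dx=+5,dy=-7->D; (1,5):dx=+3,dy=-9->D
  (1,6):dx=-1,dy=+3->D; (1,7):dx=+1,dy=+1->C; (1,8):dx=-3,dy=+7->D; (1,9):dx=-5,dy=-3->C
  (2,3):dx=+6,dy=+10->C; (2,4):dx=+7,dy=-3->D; (2,5):dx=+5,dy=-5->D; (2,6):dx=+1,dy=+7->C
  (2,7):dx=+3,dy=+5->C; (2,8):dx=-1,dy=+11->D; (2,9):dx=-3,dy=+1->D; (3,4):dx=+1,dy=-13->D
  (3,5):dx=-1,dy=-15->C; (3,6):dx=-5,dy=-3->C; (3,7):dx=-3,dy=-5->C; (3,8):dx=-7,dy=+1->D
  (3,9):dx=-9,dy=-9->C; (4,5):dx=-2,dy=-2->C; (4,6):dx=-6,dy=+10->D; (4,7):dx=-4,dy=+8->D
  (4,8):dx=-8,dy=+14->D; (4,9):dx=-10,dy=+4->D; (5,6):dx=-4,dy=+12->D; (5,7):dx=-2,dy=+10->D
  (5,8):dx=-6,dy=+16->D; (5,9):dx=-8,dy=+6->D; (6,7):dx=+2,dy=-2->D; (6,8):dx=-2,dy=+4->D
  (6,9):dx=-4,dy=-6->C; (7,8):dx=-4,dy=+6->D; (7,9):dx=-6,dy=-4->C; (8,9):dx=-2,dy=-10->C
Step 2: C = 15, D = 21, total pairs = 36.
Step 3: tau = (C - D)/(n(n-1)/2) = (15 - 21)/36 = -0.166667.
Step 4: Exact two-sided p-value (enumerate n! = 362880 permutations of y under H0): p = 0.612202.
Step 5: alpha = 0.1. fail to reject H0.

tau_b = -0.1667 (C=15, D=21), p = 0.612202, fail to reject H0.


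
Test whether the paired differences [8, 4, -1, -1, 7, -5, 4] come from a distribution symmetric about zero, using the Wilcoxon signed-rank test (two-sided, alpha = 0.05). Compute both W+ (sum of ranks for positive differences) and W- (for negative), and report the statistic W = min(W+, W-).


Step 1: Drop any zero differences (none here) and take |d_i|.
|d| = [8, 4, 1, 1, 7, 5, 4]
Step 2: Midrank |d_i| (ties get averaged ranks).
ranks: |8|->7, |4|->3.5, |1|->1.5, |1|->1.5, |7|->6, |5|->5, |4|->3.5
Step 3: Attach original signs; sum ranks with positive sign and with negative sign.
W+ = 7 + 3.5 + 6 + 3.5 = 20
W- = 1.5 + 1.5 + 5 = 8
(Check: W+ + W- = 28 should equal n(n+1)/2 = 28.)
Step 4: Test statistic W = min(W+, W-) = 8.
Step 5: Ties in |d|, so use the tie-corrected normal approximation.
        E[W] = n(n+1)/4 = 7*8/4 = 14.
        Tie groups: |d|=1 (t=2), |d|=4 (t=2); sum(t^3 - t) = 12.
        Var[W] = n(n+1)(2n+1)/24 - sum(t^3-t)/48 = 840/24 - 12/48 = 34.75.
        z = (W - E[W]) / sqrt(Var[W]) = (8 - 14) / 5.8949 = -1.0178.
        Two-sided p = 2*Phi(z) = 0.308760.
Step 6: alpha = 0.05. fail to reject H0.

W+ = 20, W- = 8, W = min = 8, p = 0.308760, fail to reject H0.


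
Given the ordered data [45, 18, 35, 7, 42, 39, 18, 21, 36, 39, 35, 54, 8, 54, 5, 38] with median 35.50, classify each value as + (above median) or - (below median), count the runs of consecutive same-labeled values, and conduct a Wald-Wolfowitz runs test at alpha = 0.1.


Step 1: Compute median = 35.50; label A = above, B = below.
Labels in order: ABBBAABBAABABABA  (n_A = 8, n_B = 8)
Step 2: Count runs R = 11.
Step 3: Under H0 (random ordering), E[R] = 2*n_A*n_B/(n_A+n_B) + 1 = 2*8*8/16 + 1 = 9.0000.
        Var[R] = 2*n_A*n_B*(2*n_A*n_B - n_A - n_B) / ((n_A+n_B)^2 * (n_A+n_B-1)) = 14336/3840 = 3.7333.
        SD[R] = 1.9322.
Step 4: Continuity-corrected z = (R - 0.5 - E[R]) / SD[R] = (11 - 0.5 - 9.0000) / 1.9322 = 0.7763.
Step 5: Two-sided p-value via normal approximation = 2*(1 - Phi(|z|)) = 0.437558.
Step 6: alpha = 0.1. fail to reject H0.

R = 11, z = 0.7763, p = 0.437558, fail to reject H0.


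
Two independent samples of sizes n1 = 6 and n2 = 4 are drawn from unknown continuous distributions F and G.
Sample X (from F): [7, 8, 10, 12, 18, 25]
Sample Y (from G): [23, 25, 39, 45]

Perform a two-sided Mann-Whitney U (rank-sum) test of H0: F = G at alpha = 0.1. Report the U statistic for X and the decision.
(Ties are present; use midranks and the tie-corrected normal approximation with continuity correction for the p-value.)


Step 1: Combine and sort all 10 observations; assign midranks.
sorted (value, group): (7,X), (8,X), (10,X), (12,X), (18,X), (23,Y), (25,X), (25,Y), (39,Y), (45,Y)
ranks: 7->1, 8->2, 10->3, 12->4, 18->5, 23->6, 25->7.5, 25->7.5, 39->9, 45->10
Step 2: Rank sum for X: R1 = 1 + 2 + 3 + 4 + 5 + 7.5 = 22.5.
Step 3: U_X = R1 - n1(n1+1)/2 = 22.5 - 6*7/2 = 22.5 - 21 = 1.5.
       U_Y = n1*n2 - U_X = 24 - 1.5 = 22.5.
Step 4: Ties are present, so use the tie-corrected normal approximation (with continuity correction) for the p-value.
Step 5: p-value = 0.032476; compare to alpha = 0.1. reject H0.

U_X = 1.5, p = 0.032476, reject H0 at alpha = 0.1.


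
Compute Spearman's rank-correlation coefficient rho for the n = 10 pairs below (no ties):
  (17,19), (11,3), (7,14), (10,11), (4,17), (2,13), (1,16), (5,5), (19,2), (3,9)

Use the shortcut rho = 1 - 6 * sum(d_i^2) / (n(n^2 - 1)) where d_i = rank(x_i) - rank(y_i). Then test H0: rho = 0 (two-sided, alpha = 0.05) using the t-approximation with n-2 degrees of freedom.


Step 1: Rank x and y separately (midranks; no ties here).
rank(x): 17->9, 11->8, 7->6, 10->7, 4->4, 2->2, 1->1, 5->5, 19->10, 3->3
rank(y): 19->10, 3->2, 14->7, 11->5, 17->9, 13->6, 16->8, 5->3, 2->1, 9->4
Step 2: d_i = R_x(i) - R_y(i); compute d_i^2.
  (9-10)^2=1, (8-2)^2=36, (6-7)^2=1, (7-5)^2=4, (4-9)^2=25, (2-6)^2=16, (1-8)^2=49, (5-3)^2=4, (10-1)^2=81, (3-4)^2=1
sum(d^2) = 218.
Step 3: rho = 1 - 6*218 / (10*(10^2 - 1)) = 1 - 1308/990 = -0.321212.
Step 4: Under H0, t = rho * sqrt((n-2)/(1-rho^2)) = -0.9594 ~ t(8).
Step 5: Two-sided p-value from the t-distribution with 8 df = 0.365468.
Step 6: alpha = 0.05. fail to reject H0.

rho = -0.3212, p = 0.365468, fail to reject H0 at alpha = 0.05.


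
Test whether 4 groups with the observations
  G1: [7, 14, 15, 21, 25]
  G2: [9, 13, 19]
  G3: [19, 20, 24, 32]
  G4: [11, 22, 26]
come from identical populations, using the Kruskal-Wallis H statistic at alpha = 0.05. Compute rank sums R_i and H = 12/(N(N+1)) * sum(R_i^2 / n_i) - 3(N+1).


Step 1: Combine all N = 15 observations and assign midranks.
sorted (value, group, rank): (7,G1,1), (9,G2,2), (11,G4,3), (13,G2,4), (14,G1,5), (15,G1,6), (19,G2,7.5), (19,G3,7.5), (20,G3,9), (21,G1,10), (22,G4,11), (24,G3,12), (25,G1,13), (26,G4,14), (32,G3,15)
Step 2: Sum ranks within each group.
R_1 = 35 (n_1 = 5)
R_2 = 13.5 (n_2 = 3)
R_3 = 43.5 (n_3 = 4)
R_4 = 28 (n_4 = 3)
Step 3: H = 12/(N(N+1)) * sum(R_i^2/n_i) - 3(N+1)
     = 12/(15*16) * (35^2/5 + 13.5^2/3 + 43.5^2/4 + 28^2/3) - 3*16
     = 0.050000 * 1040.15 - 48
     = 4.007292.
Step 4: Ties present; correction factor C = 1 - 6/(15^3 - 15) = 0.998214. Corrected H = 4.007292 / 0.998214 = 4.014460.
Step 5: Under H0, H ~ chi^2(3); p-value = 0.259907.
Step 6: alpha = 0.05. fail to reject H0.

H = 4.0145, df = 3, p = 0.259907, fail to reject H0.


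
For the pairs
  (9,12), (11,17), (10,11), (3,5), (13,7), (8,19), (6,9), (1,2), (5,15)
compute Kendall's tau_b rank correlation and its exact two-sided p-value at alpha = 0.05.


Step 1: Enumerate the 36 unordered pairs (i,j) with i<j and classify each by sign(x_j-x_i) * sign(y_j-y_i).
  (1,2):dx=+2,dy=+5->C; (1,3):dx=+1,dy=-1->D; (1,4):dx=-6,dy=-7->C; (1,5):dx=+4,dy=-5->D
  (1,6):dx=-1,dy=+7->D; (1,7):dx=-3,dy=-3->C; (1,8):dx=-8,dy=-10->C; (1,9):dx=-4,dy=+3->D
  (2,3):dx=-1,dy=-6->C; (2,4):dx=-8,dy=-12->C; (2,5):dx=+2,dy=-10->D; (2,6):dx=-3,dy=+2->D
  (2,7):dx=-5,dy=-8->C; (2,8):dx=-10,dy=-15->C; (2,9):dx=-6,dy=-2->C; (3,4):dx=-7,dy=-6->C
  (3,5):dx=+3,dy=-4->D; (3,6):dx=-2,dy=+8->D; (3,7):dx=-4,dy=-2->C; (3,8):dx=-9,dy=-9->C
  (3,9):dx=-5,dy=+4->D; (4,5):dx=+10,dy=+2->C; (4,6):dx=+5,dy=+14->C; (4,7):dx=+3,dy=+4->C
  (4,8):dx=-2,dy=-3->C; (4,9):dx=+2,dy=+10->C; (5,6):dx=-5,dy=+12->D; (5,7):dx=-7,dy=+2->D
  (5,8):dx=-12,dy=-5->C; (5,9):dx=-8,dy=+8->D; (6,7):dx=-2,dy=-10->C; (6,8):dx=-7,dy=-17->C
  (6,9):dx=-3,dy=-4->C; (7,8):dx=-5,dy=-7->C; (7,9):dx=-1,dy=+6->D; (8,9):dx=+4,dy=+13->C
Step 2: C = 23, D = 13, total pairs = 36.
Step 3: tau = (C - D)/(n(n-1)/2) = (23 - 13)/36 = 0.277778.
Step 4: Exact two-sided p-value (enumerate n! = 362880 permutations of y under H0): p = 0.358488.
Step 5: alpha = 0.05. fail to reject H0.

tau_b = 0.2778 (C=23, D=13), p = 0.358488, fail to reject H0.


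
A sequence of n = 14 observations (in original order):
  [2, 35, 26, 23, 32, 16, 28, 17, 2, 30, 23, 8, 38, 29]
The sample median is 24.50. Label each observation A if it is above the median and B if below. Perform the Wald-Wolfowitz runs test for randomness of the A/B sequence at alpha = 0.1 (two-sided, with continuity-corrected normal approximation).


Step 1: Compute median = 24.50; label A = above, B = below.
Labels in order: BAABABABBABBAA  (n_A = 7, n_B = 7)
Step 2: Count runs R = 10.
Step 3: Under H0 (random ordering), E[R] = 2*n_A*n_B/(n_A+n_B) + 1 = 2*7*7/14 + 1 = 8.0000.
        Var[R] = 2*n_A*n_B*(2*n_A*n_B - n_A - n_B) / ((n_A+n_B)^2 * (n_A+n_B-1)) = 8232/2548 = 3.2308.
        SD[R] = 1.7974.
Step 4: Continuity-corrected z = (R - 0.5 - E[R]) / SD[R] = (10 - 0.5 - 8.0000) / 1.7974 = 0.8345.
Step 5: Two-sided p-value via normal approximation = 2*(1 - Phi(|z|)) = 0.403986.
Step 6: alpha = 0.1. fail to reject H0.

R = 10, z = 0.8345, p = 0.403986, fail to reject H0.


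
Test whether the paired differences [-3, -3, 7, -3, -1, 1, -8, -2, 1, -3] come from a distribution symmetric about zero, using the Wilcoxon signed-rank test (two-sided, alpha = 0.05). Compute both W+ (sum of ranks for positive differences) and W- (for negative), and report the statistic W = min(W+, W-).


Step 1: Drop any zero differences (none here) and take |d_i|.
|d| = [3, 3, 7, 3, 1, 1, 8, 2, 1, 3]
Step 2: Midrank |d_i| (ties get averaged ranks).
ranks: |3|->6.5, |3|->6.5, |7|->9, |3|->6.5, |1|->2, |1|->2, |8|->10, |2|->4, |1|->2, |3|->6.5
Step 3: Attach original signs; sum ranks with positive sign and with negative sign.
W+ = 9 + 2 + 2 = 13
W- = 6.5 + 6.5 + 6.5 + 2 + 10 + 4 + 6.5 = 42
(Check: W+ + W- = 55 should equal n(n+1)/2 = 55.)
Step 4: Test statistic W = min(W+, W-) = 13.
Step 5: Ties in |d|, so use the tie-corrected normal approximation.
        E[W] = n(n+1)/4 = 10*11/4 = 27.5.
        Tie groups: |d|=1 (t=3), |d|=3 (t=4); sum(t^3 - t) = 84.
        Var[W] = n(n+1)(2n+1)/24 - sum(t^3-t)/48 = 2310/24 - 84/48 = 94.5.
        z = (W - E[W]) / sqrt(Var[W]) = (13 - 27.5) / 9.7211 = -1.4916.
        Two-sided p = 2*Phi(z) = 0.135804.
Step 6: alpha = 0.05. fail to reject H0.

W+ = 13, W- = 42, W = min = 13, p = 0.135804, fail to reject H0.


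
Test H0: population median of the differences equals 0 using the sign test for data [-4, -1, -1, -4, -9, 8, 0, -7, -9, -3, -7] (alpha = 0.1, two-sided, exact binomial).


Step 1: Discard zero differences. Original n = 11; n_eff = number of nonzero differences = 10.
Nonzero differences (with sign): -4, -1, -1, -4, -9, +8, -7, -9, -3, -7
Step 2: Count signs: positive = 1, negative = 9.
Step 3: Under H0: P(positive) = 0.5, so the number of positives S ~ Bin(10, 0.5).
Step 4: Two-sided exact p-value = sum of Bin(10,0.5) probabilities at or below the observed probability = 0.021484.
Step 5: alpha = 0.1. reject H0.

n_eff = 10, pos = 1, neg = 9, p = 0.021484, reject H0.


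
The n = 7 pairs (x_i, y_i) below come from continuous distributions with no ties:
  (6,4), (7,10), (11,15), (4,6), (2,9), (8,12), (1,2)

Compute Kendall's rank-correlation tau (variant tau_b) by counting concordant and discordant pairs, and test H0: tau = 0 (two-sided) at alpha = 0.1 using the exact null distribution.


Step 1: Enumerate the 21 unordered pairs (i,j) with i<j and classify each by sign(x_j-x_i) * sign(y_j-y_i).
  (1,2):dx=+1,dy=+6->C; (1,3):dx=+5,dy=+11->C; (1,4):dx=-2,dy=+2->D; (1,5):dx=-4,dy=+5->D
  (1,6):dx=+2,dy=+8->C; (1,7):dx=-5,dy=-2->C; (2,3):dx=+4,dy=+5->C; (2,4):dx=-3,dy=-4->C
  (2,5):dx=-5,dy=-1->C; (2,6):dx=+1,dy=+2->C; (2,7):dx=-6,dy=-8->C; (3,4):dx=-7,dy=-9->C
  (3,5):dx=-9,dy=-6->C; (3,6):dx=-3,dy=-3->C; (3,7):dx=-10,dy=-13->C; (4,5):dx=-2,dy=+3->D
  (4,6):dx=+4,dy=+6->C; (4,7):dx=-3,dy=-4->C; (5,6):dx=+6,dy=+3->C; (5,7):dx=-1,dy=-7->C
  (6,7):dx=-7,dy=-10->C
Step 2: C = 18, D = 3, total pairs = 21.
Step 3: tau = (C - D)/(n(n-1)/2) = (18 - 3)/21 = 0.714286.
Step 4: Exact two-sided p-value (enumerate n! = 5040 permutations of y under H0): p = 0.030159.
Step 5: alpha = 0.1. reject H0.

tau_b = 0.7143 (C=18, D=3), p = 0.030159, reject H0.


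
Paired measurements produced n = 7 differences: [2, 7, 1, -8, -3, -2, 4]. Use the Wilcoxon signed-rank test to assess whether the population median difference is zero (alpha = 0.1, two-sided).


Step 1: Drop any zero differences (none here) and take |d_i|.
|d| = [2, 7, 1, 8, 3, 2, 4]
Step 2: Midrank |d_i| (ties get averaged ranks).
ranks: |2|->2.5, |7|->6, |1|->1, |8|->7, |3|->4, |2|->2.5, |4|->5
Step 3: Attach original signs; sum ranks with positive sign and with negative sign.
W+ = 2.5 + 6 + 1 + 5 = 14.5
W- = 7 + 4 + 2.5 = 13.5
(Check: W+ + W- = 28 should equal n(n+1)/2 = 28.)
Step 4: Test statistic W = min(W+, W-) = 13.5.
Step 5: Ties in |d|, so use the tie-corrected normal approximation.
        E[W] = n(n+1)/4 = 7*8/4 = 14.
        Tie groups: |d|=2 (t=2); sum(t^3 - t) = 6.
        Var[W] = n(n+1)(2n+1)/24 - sum(t^3-t)/48 = 840/24 - 6/48 = 34.875.
        z = (W - E[W]) / sqrt(Var[W]) = (13.5 - 14) / 5.9055 = -0.0847.
        Two-sided p = 2*Phi(z) = 0.932526.
Step 6: alpha = 0.1. fail to reject H0.

W+ = 14.5, W- = 13.5, W = min = 13.5, p = 0.932526, fail to reject H0.


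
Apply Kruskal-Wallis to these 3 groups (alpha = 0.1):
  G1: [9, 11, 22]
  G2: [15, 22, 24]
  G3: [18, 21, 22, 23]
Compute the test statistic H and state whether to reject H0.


Step 1: Combine all N = 10 observations and assign midranks.
sorted (value, group, rank): (9,G1,1), (11,G1,2), (15,G2,3), (18,G3,4), (21,G3,5), (22,G1,7), (22,G2,7), (22,G3,7), (23,G3,9), (24,G2,10)
Step 2: Sum ranks within each group.
R_1 = 10 (n_1 = 3)
R_2 = 20 (n_2 = 3)
R_3 = 25 (n_3 = 4)
Step 3: H = 12/(N(N+1)) * sum(R_i^2/n_i) - 3(N+1)
     = 12/(10*11) * (10^2/3 + 20^2/3 + 25^2/4) - 3*11
     = 0.109091 * 322.917 - 33
     = 2.227273.
Step 4: Ties present; correction factor C = 1 - 24/(10^3 - 10) = 0.975758. Corrected H = 2.227273 / 0.975758 = 2.282609.
Step 5: Under H0, H ~ chi^2(2); p-value = 0.319402.
Step 6: alpha = 0.1. fail to reject H0.

H = 2.2826, df = 2, p = 0.319402, fail to reject H0.


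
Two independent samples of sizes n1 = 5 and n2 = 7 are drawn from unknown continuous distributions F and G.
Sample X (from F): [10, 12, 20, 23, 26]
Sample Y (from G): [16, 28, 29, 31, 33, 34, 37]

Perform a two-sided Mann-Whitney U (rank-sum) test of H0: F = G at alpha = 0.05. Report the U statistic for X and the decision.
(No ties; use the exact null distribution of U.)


Step 1: Combine and sort all 12 observations; assign midranks.
sorted (value, group): (10,X), (12,X), (16,Y), (20,X), (23,X), (26,X), (28,Y), (29,Y), (31,Y), (33,Y), (34,Y), (37,Y)
ranks: 10->1, 12->2, 16->3, 20->4, 23->5, 26->6, 28->7, 29->8, 31->9, 33->10, 34->11, 37->12
Step 2: Rank sum for X: R1 = 1 + 2 + 4 + 5 + 6 = 18.
Step 3: U_X = R1 - n1(n1+1)/2 = 18 - 5*6/2 = 18 - 15 = 3.
       U_Y = n1*n2 - U_X = 35 - 3 = 32.
Step 4: No ties, so the exact null distribution of U (based on enumerating the C(12,5) = 792 equally likely rank assignments) gives the two-sided p-value.
Step 5: p-value = 0.017677; compare to alpha = 0.05. reject H0.

U_X = 3, p = 0.017677, reject H0 at alpha = 0.05.


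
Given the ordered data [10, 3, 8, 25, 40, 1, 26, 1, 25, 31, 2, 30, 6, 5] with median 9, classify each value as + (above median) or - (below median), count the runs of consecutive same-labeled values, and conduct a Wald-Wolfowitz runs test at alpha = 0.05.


Step 1: Compute median = 9; label A = above, B = below.
Labels in order: ABBAABABAABABB  (n_A = 7, n_B = 7)
Step 2: Count runs R = 10.
Step 3: Under H0 (random ordering), E[R] = 2*n_A*n_B/(n_A+n_B) + 1 = 2*7*7/14 + 1 = 8.0000.
        Var[R] = 2*n_A*n_B*(2*n_A*n_B - n_A - n_B) / ((n_A+n_B)^2 * (n_A+n_B-1)) = 8232/2548 = 3.2308.
        SD[R] = 1.7974.
Step 4: Continuity-corrected z = (R - 0.5 - E[R]) / SD[R] = (10 - 0.5 - 8.0000) / 1.7974 = 0.8345.
Step 5: Two-sided p-value via normal approximation = 2*(1 - Phi(|z|)) = 0.403986.
Step 6: alpha = 0.05. fail to reject H0.

R = 10, z = 0.8345, p = 0.403986, fail to reject H0.


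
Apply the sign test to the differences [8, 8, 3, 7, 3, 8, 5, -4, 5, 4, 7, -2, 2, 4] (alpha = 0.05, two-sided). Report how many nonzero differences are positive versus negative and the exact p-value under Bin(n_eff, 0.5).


Step 1: Discard zero differences. Original n = 14; n_eff = number of nonzero differences = 14.
Nonzero differences (with sign): +8, +8, +3, +7, +3, +8, +5, -4, +5, +4, +7, -2, +2, +4
Step 2: Count signs: positive = 12, negative = 2.
Step 3: Under H0: P(positive) = 0.5, so the number of positives S ~ Bin(14, 0.5).
Step 4: Two-sided exact p-value = sum of Bin(14,0.5) probabilities at or below the observed probability = 0.012939.
Step 5: alpha = 0.05. reject H0.

n_eff = 14, pos = 12, neg = 2, p = 0.012939, reject H0.


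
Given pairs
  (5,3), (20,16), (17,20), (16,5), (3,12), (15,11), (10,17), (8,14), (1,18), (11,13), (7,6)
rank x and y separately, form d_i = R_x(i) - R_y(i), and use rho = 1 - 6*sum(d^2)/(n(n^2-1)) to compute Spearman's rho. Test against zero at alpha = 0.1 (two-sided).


Step 1: Rank x and y separately (midranks; no ties here).
rank(x): 5->3, 20->11, 17->10, 16->9, 3->2, 15->8, 10->6, 8->5, 1->1, 11->7, 7->4
rank(y): 3->1, 16->8, 20->11, 5->2, 12->5, 11->4, 17->9, 14->7, 18->10, 13->6, 6->3
Step 2: d_i = R_x(i) - R_y(i); compute d_i^2.
  (3-1)^2=4, (11-8)^2=9, (10-11)^2=1, (9-2)^2=49, (2-5)^2=9, (8-4)^2=16, (6-9)^2=9, (5-7)^2=4, (1-10)^2=81, (7-6)^2=1, (4-3)^2=1
sum(d^2) = 184.
Step 3: rho = 1 - 6*184 / (11*(11^2 - 1)) = 1 - 1104/1320 = 0.163636.
Step 4: Under H0, t = rho * sqrt((n-2)/(1-rho^2)) = 0.4976 ~ t(9).
Step 5: Two-sided p-value from the t-distribution with 9 df = 0.630685.
Step 6: alpha = 0.1. fail to reject H0.

rho = 0.1636, p = 0.630685, fail to reject H0 at alpha = 0.1.


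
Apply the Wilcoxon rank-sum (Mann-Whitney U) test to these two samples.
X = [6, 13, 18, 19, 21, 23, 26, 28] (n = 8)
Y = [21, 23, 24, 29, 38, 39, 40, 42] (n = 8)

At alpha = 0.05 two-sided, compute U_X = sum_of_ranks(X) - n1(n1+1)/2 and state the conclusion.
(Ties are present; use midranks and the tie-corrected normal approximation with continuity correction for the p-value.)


Step 1: Combine and sort all 16 observations; assign midranks.
sorted (value, group): (6,X), (13,X), (18,X), (19,X), (21,X), (21,Y), (23,X), (23,Y), (24,Y), (26,X), (28,X), (29,Y), (38,Y), (39,Y), (40,Y), (42,Y)
ranks: 6->1, 13->2, 18->3, 19->4, 21->5.5, 21->5.5, 23->7.5, 23->7.5, 24->9, 26->10, 28->11, 29->12, 38->13, 39->14, 40->15, 42->16
Step 2: Rank sum for X: R1 = 1 + 2 + 3 + 4 + 5.5 + 7.5 + 10 + 11 = 44.
Step 3: U_X = R1 - n1(n1+1)/2 = 44 - 8*9/2 = 44 - 36 = 8.
       U_Y = n1*n2 - U_X = 64 - 8 = 56.
Step 4: Ties are present, so use the tie-corrected normal approximation (with continuity correction) for the p-value.
Step 5: p-value = 0.013450; compare to alpha = 0.05. reject H0.

U_X = 8, p = 0.013450, reject H0 at alpha = 0.05.


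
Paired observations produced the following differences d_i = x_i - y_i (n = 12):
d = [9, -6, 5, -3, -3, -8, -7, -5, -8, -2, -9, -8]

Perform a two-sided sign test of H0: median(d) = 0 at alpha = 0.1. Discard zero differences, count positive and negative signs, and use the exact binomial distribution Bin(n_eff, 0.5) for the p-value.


Step 1: Discard zero differences. Original n = 12; n_eff = number of nonzero differences = 12.
Nonzero differences (with sign): +9, -6, +5, -3, -3, -8, -7, -5, -8, -2, -9, -8
Step 2: Count signs: positive = 2, negative = 10.
Step 3: Under H0: P(positive) = 0.5, so the number of positives S ~ Bin(12, 0.5).
Step 4: Two-sided exact p-value = sum of Bin(12,0.5) probabilities at or below the observed probability = 0.038574.
Step 5: alpha = 0.1. reject H0.

n_eff = 12, pos = 2, neg = 10, p = 0.038574, reject H0.


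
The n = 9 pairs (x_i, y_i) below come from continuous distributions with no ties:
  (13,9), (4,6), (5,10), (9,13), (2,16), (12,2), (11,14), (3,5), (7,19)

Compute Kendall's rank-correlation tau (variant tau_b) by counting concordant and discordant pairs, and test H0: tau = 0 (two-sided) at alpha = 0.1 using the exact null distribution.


Step 1: Enumerate the 36 unordered pairs (i,j) with i<j and classify each by sign(x_j-x_i) * sign(y_j-y_i).
  (1,2):dx=-9,dy=-3->C; (1,3):dx=-8,dy=+1->D; (1,4):dx=-4,dy=+4->D; (1,5):dx=-11,dy=+7->D
  (1,6):dx=-1,dy=-7->C; (1,7):dx=-2,dy=+5->D; (1,8):dx=-10,dy=-4->C; (1,9):dx=-6,dy=+10->D
  (2,3):dx=+1,dy=+4->C; (2,4):dx=+5,dy=+7->C; (2,5):dx=-2,dy=+10->D; (2,6):dx=+8,dy=-4->D
  (2,7):dx=+7,dy=+8->C; (2,8):dx=-1,dy=-1->C; (2,9):dx=+3,dy=+13->C; (3,4):dx=+4,dy=+3->C
  (3,5):dx=-3,dy=+6->D; (3,6):dx=+7,dy=-8->D; (3,7):dx=+6,dy=+4->C; (3,8):dx=-2,dy=-5->C
  (3,9):dx=+2,dy=+9->C; (4,5):dx=-7,dy=+3->D; (4,6):dx=+3,dy=-11->D; (4,7):dx=+2,dy=+1->C
  (4,8):dx=-6,dy=-8->C; (4,9):dx=-2,dy=+6->D; (5,6):dx=+10,dy=-14->D; (5,7):dx=+9,dy=-2->D
  (5,8):dx=+1,dy=-11->D; (5,9):dx=+5,dy=+3->C; (6,7):dx=-1,dy=+12->D; (6,8):dx=-9,dy=+3->D
  (6,9):dx=-5,dy=+17->D; (7,8):dx=-8,dy=-9->C; (7,9):dx=-4,dy=+5->D; (8,9):dx=+4,dy=+14->C
Step 2: C = 17, D = 19, total pairs = 36.
Step 3: tau = (C - D)/(n(n-1)/2) = (17 - 19)/36 = -0.055556.
Step 4: Exact two-sided p-value (enumerate n! = 362880 permutations of y under H0): p = 0.919455.
Step 5: alpha = 0.1. fail to reject H0.

tau_b = -0.0556 (C=17, D=19), p = 0.919455, fail to reject H0.


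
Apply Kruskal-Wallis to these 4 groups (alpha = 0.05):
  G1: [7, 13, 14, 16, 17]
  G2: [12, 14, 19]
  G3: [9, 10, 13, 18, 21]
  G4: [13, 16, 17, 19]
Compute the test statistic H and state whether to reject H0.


Step 1: Combine all N = 17 observations and assign midranks.
sorted (value, group, rank): (7,G1,1), (9,G3,2), (10,G3,3), (12,G2,4), (13,G1,6), (13,G3,6), (13,G4,6), (14,G1,8.5), (14,G2,8.5), (16,G1,10.5), (16,G4,10.5), (17,G1,12.5), (17,G4,12.5), (18,G3,14), (19,G2,15.5), (19,G4,15.5), (21,G3,17)
Step 2: Sum ranks within each group.
R_1 = 38.5 (n_1 = 5)
R_2 = 28 (n_2 = 3)
R_3 = 42 (n_3 = 5)
R_4 = 44.5 (n_4 = 4)
Step 3: H = 12/(N(N+1)) * sum(R_i^2/n_i) - 3(N+1)
     = 12/(17*18) * (38.5^2/5 + 28^2/3 + 42^2/5 + 44.5^2/4) - 3*18
     = 0.039216 * 1405.65 - 54
     = 1.123366.
Step 4: Ties present; correction factor C = 1 - 48/(17^3 - 17) = 0.990196. Corrected H = 1.123366 / 0.990196 = 1.134488.
Step 5: Under H0, H ~ chi^2(3); p-value = 0.768756.
Step 6: alpha = 0.05. fail to reject H0.

H = 1.1345, df = 3, p = 0.768756, fail to reject H0.


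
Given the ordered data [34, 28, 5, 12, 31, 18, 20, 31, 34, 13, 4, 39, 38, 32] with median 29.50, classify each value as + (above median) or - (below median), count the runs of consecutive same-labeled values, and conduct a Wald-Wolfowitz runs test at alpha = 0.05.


Step 1: Compute median = 29.50; label A = above, B = below.
Labels in order: ABBBABBAABBAAA  (n_A = 7, n_B = 7)
Step 2: Count runs R = 7.
Step 3: Under H0 (random ordering), E[R] = 2*n_A*n_B/(n_A+n_B) + 1 = 2*7*7/14 + 1 = 8.0000.
        Var[R] = 2*n_A*n_B*(2*n_A*n_B - n_A - n_B) / ((n_A+n_B)^2 * (n_A+n_B-1)) = 8232/2548 = 3.2308.
        SD[R] = 1.7974.
Step 4: Continuity-corrected z = (R + 0.5 - E[R]) / SD[R] = (7 + 0.5 - 8.0000) / 1.7974 = -0.2782.
Step 5: Two-sided p-value via normal approximation = 2*(1 - Phi(|z|)) = 0.780879.
Step 6: alpha = 0.05. fail to reject H0.

R = 7, z = -0.2782, p = 0.780879, fail to reject H0.


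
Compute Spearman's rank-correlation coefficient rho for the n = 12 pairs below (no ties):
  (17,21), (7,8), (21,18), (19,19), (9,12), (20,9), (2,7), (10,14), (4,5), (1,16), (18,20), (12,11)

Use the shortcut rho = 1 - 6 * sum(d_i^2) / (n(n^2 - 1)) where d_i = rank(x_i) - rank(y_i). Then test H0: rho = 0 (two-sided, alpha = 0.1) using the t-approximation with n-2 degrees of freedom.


Step 1: Rank x and y separately (midranks; no ties here).
rank(x): 17->8, 7->4, 21->12, 19->10, 9->5, 20->11, 2->2, 10->6, 4->3, 1->1, 18->9, 12->7
rank(y): 21->12, 8->3, 18->9, 19->10, 12->6, 9->4, 7->2, 14->7, 5->1, 16->8, 20->11, 11->5
Step 2: d_i = R_x(i) - R_y(i); compute d_i^2.
  (8-12)^2=16, (4-3)^2=1, (12-9)^2=9, (10-10)^2=0, (5-6)^2=1, (11-4)^2=49, (2-2)^2=0, (6-7)^2=1, (3-1)^2=4, (1-8)^2=49, (9-11)^2=4, (7-5)^2=4
sum(d^2) = 138.
Step 3: rho = 1 - 6*138 / (12*(12^2 - 1)) = 1 - 828/1716 = 0.517483.
Step 4: Under H0, t = rho * sqrt((n-2)/(1-rho^2)) = 1.9124 ~ t(10).
Step 5: Two-sided p-value from the t-distribution with 10 df = 0.084869.
Step 6: alpha = 0.1. reject H0.

rho = 0.5175, p = 0.084869, reject H0 at alpha = 0.1.
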